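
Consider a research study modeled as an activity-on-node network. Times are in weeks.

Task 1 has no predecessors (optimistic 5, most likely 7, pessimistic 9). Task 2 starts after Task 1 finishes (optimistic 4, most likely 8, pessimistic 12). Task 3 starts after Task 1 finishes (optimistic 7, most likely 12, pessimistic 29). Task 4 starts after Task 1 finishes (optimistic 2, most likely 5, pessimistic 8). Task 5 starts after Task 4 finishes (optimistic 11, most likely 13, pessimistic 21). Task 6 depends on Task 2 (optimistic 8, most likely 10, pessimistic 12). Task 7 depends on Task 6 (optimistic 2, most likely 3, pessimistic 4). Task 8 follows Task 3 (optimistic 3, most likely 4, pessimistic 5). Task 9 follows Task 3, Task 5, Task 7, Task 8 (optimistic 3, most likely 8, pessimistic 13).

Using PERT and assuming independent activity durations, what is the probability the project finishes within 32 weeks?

te_Task 1 = (5 + 4·7 + 9)/6 = 42/6 = 7; σ²_Task 1 = ((9−5)/6)² = 0.444
te_Task 2 = (4 + 4·8 + 12)/6 = 48/6 = 8; σ²_Task 2 = ((12−4)/6)² = 1.778
te_Task 3 = (7 + 4·12 + 29)/6 = 84/6 = 14; σ²_Task 3 = ((29−7)/6)² = 13.444
te_Task 4 = (2 + 4·5 + 8)/6 = 30/6 = 5; σ²_Task 4 = ((8−2)/6)² = 1.000
te_Task 5 = (11 + 4·13 + 21)/6 = 84/6 = 14; σ²_Task 5 = ((21−11)/6)² = 2.778
te_Task 6 = (8 + 4·10 + 12)/6 = 60/6 = 10; σ²_Task 6 = ((12−8)/6)² = 0.444
te_Task 7 = (2 + 4·3 + 4)/6 = 18/6 = 3; σ²_Task 7 = ((4−2)/6)² = 0.111
te_Task 8 = (3 + 4·4 + 5)/6 = 24/6 = 4; σ²_Task 8 = ((5−3)/6)² = 0.111
te_Task 9 = (3 + 4·8 + 13)/6 = 48/6 = 8; σ²_Task 9 = ((13−3)/6)² = 2.778

Forward pass:
ES_Task 1 = 0; EF_Task 1 = 7
ES_Task 2 = 7; EF_Task 2 = 7+8 = 15
ES_Task 3 = 7; EF_Task 3 = 7+14 = 21
ES_Task 4 = 7; EF_Task 4 = 7+5 = 12
ES_Task 5 = 12; EF_Task 5 = 12+14 = 26
ES_Task 6 = 15; EF_Task 6 = 15+10 = 25
ES_Task 7 = 25; EF_Task 7 = 25+3 = 28
ES_Task 8 = 21; EF_Task 8 = 21+4 = 25
ES_Task 9 = max(EF_Task 3=21, EF_Task 5=26, EF_Task 7=28, EF_Task 8=25) = 28; EF_Task 9 = 28+8 = 36
Expected project duration μ = 36 weeks. Critical path: Task 1 → Task 2 → Task 6 → Task 7 → Task 9.

Variance along critical path = 0.444 + 1.778 + 0.444 + 0.111 + 2.778 = 5.556; σ = √5.556 = 2.357 weeks.
Z = (32 − 36) / 2.357 = -1.697
P(T ≤ 32) = Φ(-1.697) ≈ 0.045

0.045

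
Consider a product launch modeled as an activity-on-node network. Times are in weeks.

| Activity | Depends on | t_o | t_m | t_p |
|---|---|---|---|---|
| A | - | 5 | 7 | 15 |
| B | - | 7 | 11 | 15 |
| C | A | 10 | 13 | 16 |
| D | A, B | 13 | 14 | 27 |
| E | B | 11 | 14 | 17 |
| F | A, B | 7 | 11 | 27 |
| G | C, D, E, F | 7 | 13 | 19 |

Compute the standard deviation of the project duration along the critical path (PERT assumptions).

3.35 weeks

te_A = (5 + 4·7 + 15)/6 = 48/6 = 8; σ²_A = ((15−5)/6)² = 2.778
te_B = (7 + 4·11 + 15)/6 = 66/6 = 11; σ²_B = ((15−7)/6)² = 1.778
te_C = (10 + 4·13 + 16)/6 = 78/6 = 13; σ²_C = ((16−10)/6)² = 1.000
te_D = (13 + 4·14 + 27)/6 = 96/6 = 16; σ²_D = ((27−13)/6)² = 5.444
te_E = (11 + 4·14 + 17)/6 = 84/6 = 14; σ²_E = ((17−11)/6)² = 1.000
te_F = (7 + 4·11 + 27)/6 = 78/6 = 13; σ²_F = ((27−7)/6)² = 11.111
te_G = (7 + 4·13 + 19)/6 = 78/6 = 13; σ²_G = ((19−7)/6)² = 4.000

Forward pass:
ES_A = 0; EF_A = 8
ES_B = 0; EF_B = 11
ES_C = 8; EF_C = 8+13 = 21
ES_D = max(EF_A=8, EF_B=11) = 11; EF_D = 11+16 = 27
ES_E = 11; EF_E = 11+14 = 25
ES_F = max(EF_A=8, EF_B=11) = 11; EF_F = 11+13 = 24
ES_G = max(EF_C=21, EF_D=27, EF_E=25, EF_F=24) = 27; EF_G = 27+13 = 40
Expected project duration μ = 40 weeks. Critical path: B → D → G.

Variance along critical path = 1.778 + 5.444 + 4.000 = 11.222
σ = √11.222 = 3.350 weeks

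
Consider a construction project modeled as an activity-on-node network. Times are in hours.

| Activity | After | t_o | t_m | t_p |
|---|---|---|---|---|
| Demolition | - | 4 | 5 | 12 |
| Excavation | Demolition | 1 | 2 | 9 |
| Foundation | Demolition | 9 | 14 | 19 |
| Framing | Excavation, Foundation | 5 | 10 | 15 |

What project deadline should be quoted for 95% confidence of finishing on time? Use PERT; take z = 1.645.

34.5 hours

te_Demolition = (4 + 4·5 + 12)/6 = 36/6 = 6; σ²_Demolition = ((12−4)/6)² = 1.778
te_Excavation = (1 + 4·2 + 9)/6 = 18/6 = 3; σ²_Excavation = ((9−1)/6)² = 1.778
te_Foundation = (9 + 4·14 + 19)/6 = 84/6 = 14; σ²_Foundation = ((19−9)/6)² = 2.778
te_Framing = (5 + 4·10 + 15)/6 = 60/6 = 10; σ²_Framing = ((15−5)/6)² = 2.778

Forward pass:
ES_Demolition = 0; EF_Demolition = 6
ES_Excavation = 6; EF_Excavation = 6+3 = 9
ES_Foundation = 6; EF_Foundation = 6+14 = 20
ES_Framing = max(EF_Excavation=9, EF_Foundation=20) = 20; EF_Framing = 20+10 = 30
Expected project duration μ = 30 hours. Critical path: Demolition → Foundation → Framing.

Variance along critical path = 1.778 + 2.778 + 2.778 = 7.333; σ = 2.708 hours.
D = μ + z·σ = 30 + 1.645·2.708 = 34.5 hours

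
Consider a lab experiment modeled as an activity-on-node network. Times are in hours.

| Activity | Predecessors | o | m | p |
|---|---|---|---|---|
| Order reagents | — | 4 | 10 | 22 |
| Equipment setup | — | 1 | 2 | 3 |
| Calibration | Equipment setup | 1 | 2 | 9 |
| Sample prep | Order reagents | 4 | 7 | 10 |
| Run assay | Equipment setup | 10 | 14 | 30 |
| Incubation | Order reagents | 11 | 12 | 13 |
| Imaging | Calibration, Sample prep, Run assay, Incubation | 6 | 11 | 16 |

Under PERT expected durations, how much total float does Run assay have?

te_Order reagents = (4 + 4·10 + 22)/6 = 66/6 = 11
te_Equipment setup = (1 + 4·2 + 3)/6 = 12/6 = 2
te_Calibration = (1 + 4·2 + 9)/6 = 18/6 = 3
te_Sample prep = (4 + 4·7 + 10)/6 = 42/6 = 7
te_Run assay = (10 + 4·14 + 30)/6 = 96/6 = 16
te_Incubation = (11 + 4·12 + 13)/6 = 72/6 = 12
te_Imaging = (6 + 4·11 + 16)/6 = 66/6 = 11

Forward pass:
ES_Order reagents = 0; EF_Order reagents = 11
ES_Equipment setup = 0; EF_Equipment setup = 2
ES_Calibration = 2; EF_Calibration = 2+3 = 5
ES_Sample prep = 11; EF_Sample prep = 11+7 = 18
ES_Run assay = 2; EF_Run assay = 2+16 = 18
ES_Incubation = 11; EF_Incubation = 11+12 = 23
ES_Imaging = max(EF_Calibration=5, EF_Sample prep=18, EF_Run assay=18, EF_Incubation=23) = 23; EF_Imaging = 23+11 = 34
Expected project duration μ = 34 hours. Critical path: Order reagents → Incubation → Imaging.

Backward pass:
LF_Imaging = 34; LS_Imaging = 34−11 = 23
LF_Incubation = LS_Imaging = 23; LS_Incubation = 23−12 = 11
LF_Run assay = LS_Imaging = 23; LS_Run assay = 23−16 = 7
LF_Sample prep = LS_Imaging = 23; LS_Sample prep = 23−7 = 16
LF_Calibration = LS_Imaging = 23; LS_Calibration = 23−3 = 20
LF_Equipment setup = min(LS_Calibration=20, LS_Run assay=7) = 7; LS_Equipment setup = 7−2 = 5
LF_Order reagents = min(LS_Sample prep=16, LS_Incubation=11) = 11; LS_Order reagents = 11−11 = 0
Slack_Run assay = LS_Run assay − ES_Run assay = 7 − 2 = 5

5 hours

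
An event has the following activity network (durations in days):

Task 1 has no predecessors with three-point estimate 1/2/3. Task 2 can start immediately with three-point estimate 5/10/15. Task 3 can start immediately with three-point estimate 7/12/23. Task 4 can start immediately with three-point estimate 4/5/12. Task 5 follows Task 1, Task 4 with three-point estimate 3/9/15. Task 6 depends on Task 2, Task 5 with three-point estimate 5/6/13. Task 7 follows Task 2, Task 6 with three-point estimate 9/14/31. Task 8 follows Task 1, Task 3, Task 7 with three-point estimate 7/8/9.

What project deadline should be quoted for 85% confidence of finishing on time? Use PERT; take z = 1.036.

50.8 days

te_Task 1 = (1 + 4·2 + 3)/6 = 12/6 = 2; σ²_Task 1 = ((3−1)/6)² = 0.111
te_Task 2 = (5 + 4·10 + 15)/6 = 60/6 = 10; σ²_Task 2 = ((15−5)/6)² = 2.778
te_Task 3 = (7 + 4·12 + 23)/6 = 78/6 = 13; σ²_Task 3 = ((23−7)/6)² = 7.111
te_Task 4 = (4 + 4·5 + 12)/6 = 36/6 = 6; σ²_Task 4 = ((12−4)/6)² = 1.778
te_Task 5 = (3 + 4·9 + 15)/6 = 54/6 = 9; σ²_Task 5 = ((15−3)/6)² = 4.000
te_Task 6 = (5 + 4·6 + 13)/6 = 42/6 = 7; σ²_Task 6 = ((13−5)/6)² = 1.778
te_Task 7 = (9 + 4·14 + 31)/6 = 96/6 = 16; σ²_Task 7 = ((31−9)/6)² = 13.444
te_Task 8 = (7 + 4·8 + 9)/6 = 48/6 = 8; σ²_Task 8 = ((9−7)/6)² = 0.111

Forward pass:
ES_Task 1 = 0; EF_Task 1 = 2
ES_Task 2 = 0; EF_Task 2 = 10
ES_Task 3 = 0; EF_Task 3 = 13
ES_Task 4 = 0; EF_Task 4 = 6
ES_Task 5 = max(EF_Task 1=2, EF_Task 4=6) = 6; EF_Task 5 = 6+9 = 15
ES_Task 6 = max(EF_Task 2=10, EF_Task 5=15) = 15; EF_Task 6 = 15+7 = 22
ES_Task 7 = max(EF_Task 2=10, EF_Task 6=22) = 22; EF_Task 7 = 22+16 = 38
ES_Task 8 = max(EF_Task 1=2, EF_Task 3=13, EF_Task 7=38) = 38; EF_Task 8 = 38+8 = 46
Expected project duration μ = 46 days. Critical path: Task 4 → Task 5 → Task 6 → Task 7 → Task 8.

Variance along critical path = 1.778 + 4.000 + 1.778 + 13.444 + 0.111 = 21.111; σ = 4.595 days.
D = μ + z·σ = 46 + 1.036·4.595 = 50.8 days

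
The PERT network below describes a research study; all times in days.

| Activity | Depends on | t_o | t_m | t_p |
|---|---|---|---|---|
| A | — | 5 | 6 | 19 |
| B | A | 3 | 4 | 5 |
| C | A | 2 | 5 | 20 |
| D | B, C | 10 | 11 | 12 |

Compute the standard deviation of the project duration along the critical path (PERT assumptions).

3.82 days

te_A = (5 + 4·6 + 19)/6 = 48/6 = 8; σ²_A = ((19−5)/6)² = 5.444
te_B = (3 + 4·4 + 5)/6 = 24/6 = 4; σ²_B = ((5−3)/6)² = 0.111
te_C = (2 + 4·5 + 20)/6 = 42/6 = 7; σ²_C = ((20−2)/6)² = 9.000
te_D = (10 + 4·11 + 12)/6 = 66/6 = 11; σ²_D = ((12−10)/6)² = 0.111

Forward pass:
ES_A = 0; EF_A = 8
ES_B = 8; EF_B = 8+4 = 12
ES_C = 8; EF_C = 8+7 = 15
ES_D = max(EF_B=12, EF_C=15) = 15; EF_D = 15+11 = 26
Expected project duration μ = 26 days. Critical path: A → C → D.

Variance along critical path = 5.444 + 9.000 + 0.111 = 14.556
σ = √14.556 = 3.815 days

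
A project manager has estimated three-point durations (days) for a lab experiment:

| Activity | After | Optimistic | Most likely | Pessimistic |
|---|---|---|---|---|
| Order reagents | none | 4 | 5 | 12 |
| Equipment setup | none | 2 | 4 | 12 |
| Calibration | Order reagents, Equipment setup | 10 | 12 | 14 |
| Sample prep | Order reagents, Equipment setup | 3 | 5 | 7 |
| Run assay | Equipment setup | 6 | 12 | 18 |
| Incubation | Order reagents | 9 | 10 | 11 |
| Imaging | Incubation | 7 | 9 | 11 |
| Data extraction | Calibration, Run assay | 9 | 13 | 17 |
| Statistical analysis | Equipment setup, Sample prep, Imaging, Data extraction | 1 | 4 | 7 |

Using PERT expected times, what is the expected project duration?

te_Order reagents = (4 + 4·5 + 12)/6 = 36/6 = 6
te_Equipment setup = (2 + 4·4 + 12)/6 = 30/6 = 5
te_Calibration = (10 + 4·12 + 14)/6 = 72/6 = 12
te_Sample prep = (3 + 4·5 + 7)/6 = 30/6 = 5
te_Run assay = (6 + 4·12 + 18)/6 = 72/6 = 12
te_Incubation = (9 + 4·10 + 11)/6 = 60/6 = 10
te_Imaging = (7 + 4·9 + 11)/6 = 54/6 = 9
te_Data extraction = (9 + 4·13 + 17)/6 = 78/6 = 13
te_Statistical analysis = (1 + 4·4 + 7)/6 = 24/6 = 4

Forward pass:
ES_Order reagents = 0; EF_Order reagents = 6
ES_Equipment setup = 0; EF_Equipment setup = 5
ES_Calibration = max(EF_Order reagents=6, EF_Equipment setup=5) = 6; EF_Calibration = 6+12 = 18
ES_Sample prep = max(EF_Order reagents=6, EF_Equipment setup=5) = 6; EF_Sample prep = 6+5 = 11
ES_Run assay = 5; EF_Run assay = 5+12 = 17
ES_Incubation = 6; EF_Incubation = 6+10 = 16
ES_Imaging = 16; EF_Imaging = 16+9 = 25
ES_Data extraction = max(EF_Calibration=18, EF_Run assay=17) = 18; EF_Data extraction = 18+13 = 31
ES_Statistical analysis = max(EF_Equipment setup=5, EF_Sample prep=11, EF_Imaging=25, EF_Data extraction=31) = 31; EF_Statistical analysis = 31+4 = 35
Expected project duration μ = 35 days. Critical path: Order reagents → Calibration → Data extraction → Statistical analysis.

35 days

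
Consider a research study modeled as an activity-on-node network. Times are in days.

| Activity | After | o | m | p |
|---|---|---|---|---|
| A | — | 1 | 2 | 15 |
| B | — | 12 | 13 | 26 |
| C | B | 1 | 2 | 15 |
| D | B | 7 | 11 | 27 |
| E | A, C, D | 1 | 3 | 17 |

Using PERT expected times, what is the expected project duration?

33 days

te_A = (1 + 4·2 + 15)/6 = 24/6 = 4
te_B = (12 + 4·13 + 26)/6 = 90/6 = 15
te_C = (1 + 4·2 + 15)/6 = 24/6 = 4
te_D = (7 + 4·11 + 27)/6 = 78/6 = 13
te_E = (1 + 4·3 + 17)/6 = 30/6 = 5

Forward pass:
ES_A = 0; EF_A = 4
ES_B = 0; EF_B = 15
ES_C = 15; EF_C = 15+4 = 19
ES_D = 15; EF_D = 15+13 = 28
ES_E = max(EF_A=4, EF_C=19, EF_D=28) = 28; EF_E = 28+5 = 33
Expected project duration μ = 33 days. Critical path: B → D → E.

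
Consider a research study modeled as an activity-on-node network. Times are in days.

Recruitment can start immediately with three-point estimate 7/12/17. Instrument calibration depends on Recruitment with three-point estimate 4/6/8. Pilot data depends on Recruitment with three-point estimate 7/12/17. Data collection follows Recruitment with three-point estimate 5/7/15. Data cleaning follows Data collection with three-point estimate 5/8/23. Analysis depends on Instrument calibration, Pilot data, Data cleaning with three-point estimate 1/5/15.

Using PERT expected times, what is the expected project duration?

36 days

te_Recruitment = (7 + 4·12 + 17)/6 = 72/6 = 12
te_Instrument calibration = (4 + 4·6 + 8)/6 = 36/6 = 6
te_Pilot data = (7 + 4·12 + 17)/6 = 72/6 = 12
te_Data collection = (5 + 4·7 + 15)/6 = 48/6 = 8
te_Data cleaning = (5 + 4·8 + 23)/6 = 60/6 = 10
te_Analysis = (1 + 4·5 + 15)/6 = 36/6 = 6

Forward pass:
ES_Recruitment = 0; EF_Recruitment = 12
ES_Instrument calibration = 12; EF_Instrument calibration = 12+6 = 18
ES_Pilot data = 12; EF_Pilot data = 12+12 = 24
ES_Data collection = 12; EF_Data collection = 12+8 = 20
ES_Data cleaning = 20; EF_Data cleaning = 20+10 = 30
ES_Analysis = max(EF_Instrument calibration=18, EF_Pilot data=24, EF_Data cleaning=30) = 30; EF_Analysis = 30+6 = 36
Expected project duration μ = 36 days. Critical path: Recruitment → Data collection → Data cleaning → Analysis.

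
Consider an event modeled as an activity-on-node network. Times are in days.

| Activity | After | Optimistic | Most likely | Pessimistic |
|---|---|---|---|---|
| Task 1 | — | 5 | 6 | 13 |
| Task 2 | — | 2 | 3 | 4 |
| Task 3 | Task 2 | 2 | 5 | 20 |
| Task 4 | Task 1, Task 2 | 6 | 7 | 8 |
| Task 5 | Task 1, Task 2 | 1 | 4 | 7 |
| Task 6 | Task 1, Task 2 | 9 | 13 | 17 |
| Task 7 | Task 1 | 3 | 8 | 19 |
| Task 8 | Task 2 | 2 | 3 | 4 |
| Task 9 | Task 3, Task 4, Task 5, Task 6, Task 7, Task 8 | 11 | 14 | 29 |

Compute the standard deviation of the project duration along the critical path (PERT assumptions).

3.54 days

te_Task 1 = (5 + 4·6 + 13)/6 = 42/6 = 7; σ²_Task 1 = ((13−5)/6)² = 1.778
te_Task 2 = (2 + 4·3 + 4)/6 = 18/6 = 3; σ²_Task 2 = ((4−2)/6)² = 0.111
te_Task 3 = (2 + 4·5 + 20)/6 = 42/6 = 7; σ²_Task 3 = ((20−2)/6)² = 9.000
te_Task 4 = (6 + 4·7 + 8)/6 = 42/6 = 7; σ²_Task 4 = ((8−6)/6)² = 0.111
te_Task 5 = (1 + 4·4 + 7)/6 = 24/6 = 4; σ²_Task 5 = ((7−1)/6)² = 1.000
te_Task 6 = (9 + 4·13 + 17)/6 = 78/6 = 13; σ²_Task 6 = ((17−9)/6)² = 1.778
te_Task 7 = (3 + 4·8 + 19)/6 = 54/6 = 9; σ²_Task 7 = ((19−3)/6)² = 7.111
te_Task 8 = (2 + 4·3 + 4)/6 = 18/6 = 3; σ²_Task 8 = ((4−2)/6)² = 0.111
te_Task 9 = (11 + 4·14 + 29)/6 = 96/6 = 16; σ²_Task 9 = ((29−11)/6)² = 9.000

Forward pass:
ES_Task 1 = 0; EF_Task 1 = 7
ES_Task 2 = 0; EF_Task 2 = 3
ES_Task 3 = 3; EF_Task 3 = 3+7 = 10
ES_Task 4 = max(EF_Task 1=7, EF_Task 2=3) = 7; EF_Task 4 = 7+7 = 14
ES_Task 5 = max(EF_Task 1=7, EF_Task 2=3) = 7; EF_Task 5 = 7+4 = 11
ES_Task 6 = max(EF_Task 1=7, EF_Task 2=3) = 7; EF_Task 6 = 7+13 = 20
ES_Task 7 = 7; EF_Task 7 = 7+9 = 16
ES_Task 8 = 3; EF_Task 8 = 3+3 = 6
ES_Task 9 = max(EF_Task 3=10, EF_Task 4=14, EF_Task 5=11, EF_Task 6=20, EF_Task 7=16, EF_Task 8=6) = 20; EF_Task 9 = 20+16 = 36
Expected project duration μ = 36 days. Critical path: Task 1 → Task 6 → Task 9.

Variance along critical path = 1.778 + 1.778 + 9.000 = 12.556
σ = √12.556 = 3.543 days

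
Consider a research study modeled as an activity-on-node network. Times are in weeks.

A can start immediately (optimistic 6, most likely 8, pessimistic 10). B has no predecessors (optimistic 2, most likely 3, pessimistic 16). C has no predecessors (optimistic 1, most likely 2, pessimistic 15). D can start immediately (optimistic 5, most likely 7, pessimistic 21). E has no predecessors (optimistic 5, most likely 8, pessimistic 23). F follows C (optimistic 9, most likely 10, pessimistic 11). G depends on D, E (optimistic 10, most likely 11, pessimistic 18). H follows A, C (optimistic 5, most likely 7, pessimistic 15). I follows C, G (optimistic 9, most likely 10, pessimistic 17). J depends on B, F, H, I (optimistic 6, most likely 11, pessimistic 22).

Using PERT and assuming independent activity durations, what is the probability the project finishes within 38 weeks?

te_A = (6 + 4·8 + 10)/6 = 48/6 = 8; σ²_A = ((10−6)/6)² = 0.444
te_B = (2 + 4·3 + 16)/6 = 30/6 = 5; σ²_B = ((16−2)/6)² = 5.444
te_C = (1 + 4·2 + 15)/6 = 24/6 = 4; σ²_C = ((15−1)/6)² = 5.444
te_D = (5 + 4·7 + 21)/6 = 54/6 = 9; σ²_D = ((21−5)/6)² = 7.111
te_E = (5 + 4·8 + 23)/6 = 60/6 = 10; σ²_E = ((23−5)/6)² = 9.000
te_F = (9 + 4·10 + 11)/6 = 60/6 = 10; σ²_F = ((11−9)/6)² = 0.111
te_G = (10 + 4·11 + 18)/6 = 72/6 = 12; σ²_G = ((18−10)/6)² = 1.778
te_H = (5 + 4·7 + 15)/6 = 48/6 = 8; σ²_H = ((15−5)/6)² = 2.778
te_I = (9 + 4·10 + 17)/6 = 66/6 = 11; σ²_I = ((17−9)/6)² = 1.778
te_J = (6 + 4·11 + 22)/6 = 72/6 = 12; σ²_J = ((22−6)/6)² = 7.111

Forward pass:
ES_A = 0; EF_A = 8
ES_B = 0; EF_B = 5
ES_C = 0; EF_C = 4
ES_D = 0; EF_D = 9
ES_E = 0; EF_E = 10
ES_F = 4; EF_F = 4+10 = 14
ES_G = max(EF_D=9, EF_E=10) = 10; EF_G = 10+12 = 22
ES_H = max(EF_A=8, EF_C=4) = 8; EF_H = 8+8 = 16
ES_I = max(EF_C=4, EF_G=22) = 22; EF_I = 22+11 = 33
ES_J = max(EF_B=5, EF_F=14, EF_H=16, EF_I=33) = 33; EF_J = 33+12 = 45
Expected project duration μ = 45 weeks. Critical path: E → G → I → J.

Variance along critical path = 9.000 + 1.778 + 1.778 + 7.111 = 19.667; σ = √19.667 = 4.435 weeks.
Z = (38 − 45) / 4.435 = -1.578
P(T ≤ 38) = Φ(-1.578) ≈ 0.057

0.057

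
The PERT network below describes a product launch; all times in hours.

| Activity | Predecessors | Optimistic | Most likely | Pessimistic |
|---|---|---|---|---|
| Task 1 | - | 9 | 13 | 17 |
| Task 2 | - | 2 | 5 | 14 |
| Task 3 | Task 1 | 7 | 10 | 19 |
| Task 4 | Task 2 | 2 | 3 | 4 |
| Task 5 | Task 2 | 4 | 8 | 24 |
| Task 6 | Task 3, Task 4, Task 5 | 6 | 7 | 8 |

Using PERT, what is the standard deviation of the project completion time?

2.43 hours

te_Task 1 = (9 + 4·13 + 17)/6 = 78/6 = 13; σ²_Task 1 = ((17−9)/6)² = 1.778
te_Task 2 = (2 + 4·5 + 14)/6 = 36/6 = 6; σ²_Task 2 = ((14−2)/6)² = 4.000
te_Task 3 = (7 + 4·10 + 19)/6 = 66/6 = 11; σ²_Task 3 = ((19−7)/6)² = 4.000
te_Task 4 = (2 + 4·3 + 4)/6 = 18/6 = 3; σ²_Task 4 = ((4−2)/6)² = 0.111
te_Task 5 = (4 + 4·8 + 24)/6 = 60/6 = 10; σ²_Task 5 = ((24−4)/6)² = 11.111
te_Task 6 = (6 + 4·7 + 8)/6 = 42/6 = 7; σ²_Task 6 = ((8−6)/6)² = 0.111

Forward pass:
ES_Task 1 = 0; EF_Task 1 = 13
ES_Task 2 = 0; EF_Task 2 = 6
ES_Task 3 = 13; EF_Task 3 = 13+11 = 24
ES_Task 4 = 6; EF_Task 4 = 6+3 = 9
ES_Task 5 = 6; EF_Task 5 = 6+10 = 16
ES_Task 6 = max(EF_Task 3=24, EF_Task 4=9, EF_Task 5=16) = 24; EF_Task 6 = 24+7 = 31
Expected project duration μ = 31 hours. Critical path: Task 1 → Task 3 → Task 6.

Variance along critical path = 1.778 + 4.000 + 0.111 = 5.889
σ = √5.889 = 2.427 hours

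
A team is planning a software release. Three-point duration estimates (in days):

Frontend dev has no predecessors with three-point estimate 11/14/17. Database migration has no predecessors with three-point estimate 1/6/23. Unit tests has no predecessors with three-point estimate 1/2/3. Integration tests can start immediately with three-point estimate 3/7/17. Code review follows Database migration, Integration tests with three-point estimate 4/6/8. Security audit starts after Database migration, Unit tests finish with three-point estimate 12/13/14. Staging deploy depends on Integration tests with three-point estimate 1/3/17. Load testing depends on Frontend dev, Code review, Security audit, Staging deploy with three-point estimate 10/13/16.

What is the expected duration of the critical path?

te_Frontend dev = (11 + 4·14 + 17)/6 = 84/6 = 14
te_Database migration = (1 + 4·6 + 23)/6 = 48/6 = 8
te_Unit tests = (1 + 4·2 + 3)/6 = 12/6 = 2
te_Integration tests = (3 + 4·7 + 17)/6 = 48/6 = 8
te_Code review = (4 + 4·6 + 8)/6 = 36/6 = 6
te_Security audit = (12 + 4·13 + 14)/6 = 78/6 = 13
te_Staging deploy = (1 + 4·3 + 17)/6 = 30/6 = 5
te_Load testing = (10 + 4·13 + 16)/6 = 78/6 = 13

Forward pass:
ES_Frontend dev = 0; EF_Frontend dev = 14
ES_Database migration = 0; EF_Database migration = 8
ES_Unit tests = 0; EF_Unit tests = 2
ES_Integration tests = 0; EF_Integration tests = 8
ES_Code review = max(EF_Database migration=8, EF_Integration tests=8) = 8; EF_Code review = 8+6 = 14
ES_Security audit = max(EF_Database migration=8, EF_Unit tests=2) = 8; EF_Security audit = 8+13 = 21
ES_Staging deploy = 8; EF_Staging deploy = 8+5 = 13
ES_Load testing = max(EF_Frontend dev=14, EF_Code review=14, EF_Security audit=21, EF_Staging deploy=13) = 21; EF_Load testing = 21+13 = 34
Expected project duration μ = 34 days. Critical path: Database migration → Security audit → Load testing.

34 days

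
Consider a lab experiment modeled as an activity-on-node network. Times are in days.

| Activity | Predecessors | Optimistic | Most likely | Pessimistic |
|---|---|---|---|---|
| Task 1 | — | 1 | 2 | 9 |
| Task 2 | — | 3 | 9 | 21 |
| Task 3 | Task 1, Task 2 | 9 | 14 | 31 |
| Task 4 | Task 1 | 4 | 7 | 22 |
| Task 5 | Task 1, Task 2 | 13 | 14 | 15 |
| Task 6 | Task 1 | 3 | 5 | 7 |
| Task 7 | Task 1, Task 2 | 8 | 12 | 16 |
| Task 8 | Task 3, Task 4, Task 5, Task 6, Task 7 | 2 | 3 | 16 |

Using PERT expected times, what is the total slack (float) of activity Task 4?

te_Task 1 = (1 + 4·2 + 9)/6 = 18/6 = 3
te_Task 2 = (3 + 4·9 + 21)/6 = 60/6 = 10
te_Task 3 = (9 + 4·14 + 31)/6 = 96/6 = 16
te_Task 4 = (4 + 4·7 + 22)/6 = 54/6 = 9
te_Task 5 = (13 + 4·14 + 15)/6 = 84/6 = 14
te_Task 6 = (3 + 4·5 + 7)/6 = 30/6 = 5
te_Task 7 = (8 + 4·12 + 16)/6 = 72/6 = 12
te_Task 8 = (2 + 4·3 + 16)/6 = 30/6 = 5

Forward pass:
ES_Task 1 = 0; EF_Task 1 = 3
ES_Task 2 = 0; EF_Task 2 = 10
ES_Task 3 = max(EF_Task 1=3, EF_Task 2=10) = 10; EF_Task 3 = 10+16 = 26
ES_Task 4 = 3; EF_Task 4 = 3+9 = 12
ES_Task 5 = max(EF_Task 1=3, EF_Task 2=10) = 10; EF_Task 5 = 10+14 = 24
ES_Task 6 = 3; EF_Task 6 = 3+5 = 8
ES_Task 7 = max(EF_Task 1=3, EF_Task 2=10) = 10; EF_Task 7 = 10+12 = 22
ES_Task 8 = max(EF_Task 3=26, EF_Task 4=12, EF_Task 5=24, EF_Task 6=8, EF_Task 7=22) = 26; EF_Task 8 = 26+5 = 31
Expected project duration μ = 31 days. Critical path: Task 2 → Task 3 → Task 8.

Backward pass:
LF_Task 8 = 31; LS_Task 8 = 31−5 = 26
LF_Task 7 = LS_Task 8 = 26; LS_Task 7 = 26−12 = 14
LF_Task 6 = LS_Task 8 = 26; LS_Task 6 = 26−5 = 21
LF_Task 5 = LS_Task 8 = 26; LS_Task 5 = 26−14 = 12
LF_Task 4 = LS_Task 8 = 26; LS_Task 4 = 26−9 = 17
LF_Task 3 = LS_Task 8 = 26; LS_Task 3 = 26−16 = 10
LF_Task 2 = min(LS_Task 3=10, LS_Task 5=12, LS_Task 7=14) = 10; LS_Task 2 = 10−10 = 0
LF_Task 1 = min(LS_Task 3=10, LS_Task 4=17, LS_Task 5=12, LS_Task 6=21, LS_Task 7=14) = 10; LS_Task 1 = 10−3 = 7
Slack_Task 4 = LS_Task 4 − ES_Task 4 = 17 − 3 = 14

14 days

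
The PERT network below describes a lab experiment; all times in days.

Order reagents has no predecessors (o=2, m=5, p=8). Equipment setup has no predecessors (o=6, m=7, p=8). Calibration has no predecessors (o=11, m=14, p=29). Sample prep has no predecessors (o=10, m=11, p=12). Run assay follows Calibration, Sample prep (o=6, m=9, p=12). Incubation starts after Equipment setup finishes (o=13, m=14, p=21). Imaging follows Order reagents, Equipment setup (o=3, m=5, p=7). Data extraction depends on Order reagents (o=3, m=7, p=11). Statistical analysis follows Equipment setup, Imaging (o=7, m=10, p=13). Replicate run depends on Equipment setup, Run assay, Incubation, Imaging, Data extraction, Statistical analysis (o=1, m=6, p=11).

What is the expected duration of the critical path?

31 days

te_Order reagents = (2 + 4·5 + 8)/6 = 30/6 = 5
te_Equipment setup = (6 + 4·7 + 8)/6 = 42/6 = 7
te_Calibration = (11 + 4·14 + 29)/6 = 96/6 = 16
te_Sample prep = (10 + 4·11 + 12)/6 = 66/6 = 11
te_Run assay = (6 + 4·9 + 12)/6 = 54/6 = 9
te_Incubation = (13 + 4·14 + 21)/6 = 90/6 = 15
te_Imaging = (3 + 4·5 + 7)/6 = 30/6 = 5
te_Data extraction = (3 + 4·7 + 11)/6 = 42/6 = 7
te_Statistical analysis = (7 + 4·10 + 13)/6 = 60/6 = 10
te_Replicate run = (1 + 4·6 + 11)/6 = 36/6 = 6

Forward pass:
ES_Order reagents = 0; EF_Order reagents = 5
ES_Equipment setup = 0; EF_Equipment setup = 7
ES_Calibration = 0; EF_Calibration = 16
ES_Sample prep = 0; EF_Sample prep = 11
ES_Run assay = max(EF_Calibration=16, EF_Sample prep=11) = 16; EF_Run assay = 16+9 = 25
ES_Incubation = 7; EF_Incubation = 7+15 = 22
ES_Imaging = max(EF_Order reagents=5, EF_Equipment setup=7) = 7; EF_Imaging = 7+5 = 12
ES_Data extraction = 5; EF_Data extraction = 5+7 = 12
ES_Statistical analysis = max(EF_Equipment setup=7, EF_Imaging=12) = 12; EF_Statistical analysis = 12+10 = 22
ES_Replicate run = max(EF_Equipment setup=7, EF_Run assay=25, EF_Incubation=22, EF_Imaging=12, EF_Data extraction=12, EF_Statistical analysis=22) = 25; EF_Replicate run = 25+6 = 31
Expected project duration μ = 31 days. Critical path: Calibration → Run assay → Replicate run.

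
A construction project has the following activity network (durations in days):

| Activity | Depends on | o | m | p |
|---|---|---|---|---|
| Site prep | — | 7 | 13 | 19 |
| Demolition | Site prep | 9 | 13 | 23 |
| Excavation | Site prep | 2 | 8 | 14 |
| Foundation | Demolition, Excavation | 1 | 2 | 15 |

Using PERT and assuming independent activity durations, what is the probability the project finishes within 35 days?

0.850

te_Site prep = (7 + 4·13 + 19)/6 = 78/6 = 13; σ²_Site prep = ((19−7)/6)² = 4.000
te_Demolition = (9 + 4·13 + 23)/6 = 84/6 = 14; σ²_Demolition = ((23−9)/6)² = 5.444
te_Excavation = (2 + 4·8 + 14)/6 = 48/6 = 8; σ²_Excavation = ((14−2)/6)² = 4.000
te_Foundation = (1 + 4·2 + 15)/6 = 24/6 = 4; σ²_Foundation = ((15−1)/6)² = 5.444

Forward pass:
ES_Site prep = 0; EF_Site prep = 13
ES_Demolition = 13; EF_Demolition = 13+14 = 27
ES_Excavation = 13; EF_Excavation = 13+8 = 21
ES_Foundation = max(EF_Demolition=27, EF_Excavation=21) = 27; EF_Foundation = 27+4 = 31
Expected project duration μ = 31 days. Critical path: Site prep → Demolition → Foundation.

Variance along critical path = 4.000 + 5.444 + 5.444 = 14.889; σ = √14.889 = 3.859 days.
Z = (35 − 31) / 3.859 = 1.037
P(T ≤ 35) = Φ(1.037) ≈ 0.850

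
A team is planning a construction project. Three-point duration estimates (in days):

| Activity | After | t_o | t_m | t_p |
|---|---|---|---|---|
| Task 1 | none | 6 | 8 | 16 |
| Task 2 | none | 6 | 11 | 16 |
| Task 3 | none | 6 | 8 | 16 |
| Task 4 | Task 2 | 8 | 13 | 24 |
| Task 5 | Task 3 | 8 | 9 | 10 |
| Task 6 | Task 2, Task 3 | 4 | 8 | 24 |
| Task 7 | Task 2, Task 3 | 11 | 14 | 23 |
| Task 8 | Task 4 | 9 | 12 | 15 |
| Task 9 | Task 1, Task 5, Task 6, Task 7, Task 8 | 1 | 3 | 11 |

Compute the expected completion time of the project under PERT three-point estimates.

41 days

te_Task 1 = (6 + 4·8 + 16)/6 = 54/6 = 9
te_Task 2 = (6 + 4·11 + 16)/6 = 66/6 = 11
te_Task 3 = (6 + 4·8 + 16)/6 = 54/6 = 9
te_Task 4 = (8 + 4·13 + 24)/6 = 84/6 = 14
te_Task 5 = (8 + 4·9 + 10)/6 = 54/6 = 9
te_Task 6 = (4 + 4·8 + 24)/6 = 60/6 = 10
te_Task 7 = (11 + 4·14 + 23)/6 = 90/6 = 15
te_Task 8 = (9 + 4·12 + 15)/6 = 72/6 = 12
te_Task 9 = (1 + 4·3 + 11)/6 = 24/6 = 4

Forward pass:
ES_Task 1 = 0; EF_Task 1 = 9
ES_Task 2 = 0; EF_Task 2 = 11
ES_Task 3 = 0; EF_Task 3 = 9
ES_Task 4 = 11; EF_Task 4 = 11+14 = 25
ES_Task 5 = 9; EF_Task 5 = 9+9 = 18
ES_Task 6 = max(EF_Task 2=11, EF_Task 3=9) = 11; EF_Task 6 = 11+10 = 21
ES_Task 7 = max(EF_Task 2=11, EF_Task 3=9) = 11; EF_Task 7 = 11+15 = 26
ES_Task 8 = 25; EF_Task 8 = 25+12 = 37
ES_Task 9 = max(EF_Task 1=9, EF_Task 5=18, EF_Task 6=21, EF_Task 7=26, EF_Task 8=37) = 37; EF_Task 9 = 37+4 = 41
Expected project duration μ = 41 days. Critical path: Task 2 → Task 4 → Task 8 → Task 9.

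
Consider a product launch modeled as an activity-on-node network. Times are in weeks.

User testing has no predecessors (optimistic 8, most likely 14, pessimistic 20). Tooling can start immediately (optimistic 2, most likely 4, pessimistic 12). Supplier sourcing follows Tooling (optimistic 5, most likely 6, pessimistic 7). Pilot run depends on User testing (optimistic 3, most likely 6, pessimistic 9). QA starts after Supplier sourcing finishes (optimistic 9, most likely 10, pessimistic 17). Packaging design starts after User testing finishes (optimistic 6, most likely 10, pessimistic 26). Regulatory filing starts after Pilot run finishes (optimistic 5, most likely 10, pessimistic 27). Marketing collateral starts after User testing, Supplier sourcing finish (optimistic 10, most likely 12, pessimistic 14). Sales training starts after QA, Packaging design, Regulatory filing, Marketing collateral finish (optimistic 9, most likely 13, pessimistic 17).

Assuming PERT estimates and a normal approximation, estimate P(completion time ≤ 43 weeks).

te_User testing = (8 + 4·14 + 20)/6 = 84/6 = 14; σ²_User testing = ((20−8)/6)² = 4.000
te_Tooling = (2 + 4·4 + 12)/6 = 30/6 = 5; σ²_Tooling = ((12−2)/6)² = 2.778
te_Supplier sourcing = (5 + 4·6 + 7)/6 = 36/6 = 6; σ²_Supplier sourcing = ((7−5)/6)² = 0.111
te_Pilot run = (3 + 4·6 + 9)/6 = 36/6 = 6; σ²_Pilot run = ((9−3)/6)² = 1.000
te_QA = (9 + 4·10 + 17)/6 = 66/6 = 11; σ²_QA = ((17−9)/6)² = 1.778
te_Packaging design = (6 + 4·10 + 26)/6 = 72/6 = 12; σ²_Packaging design = ((26−6)/6)² = 11.111
te_Regulatory filing = (5 + 4·10 + 27)/6 = 72/6 = 12; σ²_Regulatory filing = ((27−5)/6)² = 13.444
te_Marketing collateral = (10 + 4·12 + 14)/6 = 72/6 = 12; σ²_Marketing collateral = ((14−10)/6)² = 0.444
te_Sales training = (9 + 4·13 + 17)/6 = 78/6 = 13; σ²_Sales training = ((17−9)/6)² = 1.778

Forward pass:
ES_User testing = 0; EF_User testing = 14
ES_Tooling = 0; EF_Tooling = 5
ES_Supplier sourcing = 5; EF_Supplier sourcing = 5+6 = 11
ES_Pilot run = 14; EF_Pilot run = 14+6 = 20
ES_QA = 11; EF_QA = 11+11 = 22
ES_Packaging design = 14; EF_Packaging design = 14+12 = 26
ES_Regulatory filing = 20; EF_Regulatory filing = 20+12 = 32
ES_Marketing collateral = max(EF_User testing=14, EF_Supplier sourcing=11) = 14; EF_Marketing collateral = 14+12 = 26
ES_Sales training = max(EF_QA=22, EF_Packaging design=26, EF_Regulatory filing=32, EF_Marketing collateral=26) = 32; EF_Sales training = 32+13 = 45
Expected project duration μ = 45 weeks. Critical path: User testing → Pilot run → Regulatory filing → Sales training.

Variance along critical path = 4.000 + 1.000 + 13.444 + 1.778 = 20.222; σ = √20.222 = 4.497 weeks.
Z = (43 − 45) / 4.497 = -0.445
P(T ≤ 43) = Φ(-0.445) ≈ 0.328

0.328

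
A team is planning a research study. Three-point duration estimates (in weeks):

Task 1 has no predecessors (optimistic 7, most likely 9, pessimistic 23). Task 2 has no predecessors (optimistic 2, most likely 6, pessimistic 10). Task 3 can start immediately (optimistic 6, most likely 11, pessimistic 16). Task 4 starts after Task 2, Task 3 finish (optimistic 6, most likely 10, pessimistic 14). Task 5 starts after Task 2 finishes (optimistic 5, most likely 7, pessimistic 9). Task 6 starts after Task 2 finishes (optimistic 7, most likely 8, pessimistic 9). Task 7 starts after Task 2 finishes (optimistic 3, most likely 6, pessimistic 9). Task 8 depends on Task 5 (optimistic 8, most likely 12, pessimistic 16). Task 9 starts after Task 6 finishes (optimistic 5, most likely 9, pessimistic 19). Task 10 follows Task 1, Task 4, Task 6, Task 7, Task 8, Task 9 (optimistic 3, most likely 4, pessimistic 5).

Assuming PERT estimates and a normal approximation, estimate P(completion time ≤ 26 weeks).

te_Task 1 = (7 + 4·9 + 23)/6 = 66/6 = 11; σ²_Task 1 = ((23−7)/6)² = 7.111
te_Task 2 = (2 + 4·6 + 10)/6 = 36/6 = 6; σ²_Task 2 = ((10−2)/6)² = 1.778
te_Task 3 = (6 + 4·11 + 16)/6 = 66/6 = 11; σ²_Task 3 = ((16−6)/6)² = 2.778
te_Task 4 = (6 + 4·10 + 14)/6 = 60/6 = 10; σ²_Task 4 = ((14−6)/6)² = 1.778
te_Task 5 = (5 + 4·7 + 9)/6 = 42/6 = 7; σ²_Task 5 = ((9−5)/6)² = 0.444
te_Task 6 = (7 + 4·8 + 9)/6 = 48/6 = 8; σ²_Task 6 = ((9−7)/6)² = 0.111
te_Task 7 = (3 + 4·6 + 9)/6 = 36/6 = 6; σ²_Task 7 = ((9−3)/6)² = 1.000
te_Task 8 = (8 + 4·12 + 16)/6 = 72/6 = 12; σ²_Task 8 = ((16−8)/6)² = 1.778
te_Task 9 = (5 + 4·9 + 19)/6 = 60/6 = 10; σ²_Task 9 = ((19−5)/6)² = 5.444
te_Task 10 = (3 + 4·4 + 5)/6 = 24/6 = 4; σ²_Task 10 = ((5−3)/6)² = 0.111

Forward pass:
ES_Task 1 = 0; EF_Task 1 = 11
ES_Task 2 = 0; EF_Task 2 = 6
ES_Task 3 = 0; EF_Task 3 = 11
ES_Task 4 = max(EF_Task 2=6, EF_Task 3=11) = 11; EF_Task 4 = 11+10 = 21
ES_Task 5 = 6; EF_Task 5 = 6+7 = 13
ES_Task 6 = 6; EF_Task 6 = 6+8 = 14
ES_Task 7 = 6; EF_Task 7 = 6+6 = 12
ES_Task 8 = 13; EF_Task 8 = 13+12 = 25
ES_Task 9 = 14; EF_Task 9 = 14+10 = 24
ES_Task 10 = max(EF_Task 1=11, EF_Task 4=21, EF_Task 6=14, EF_Task 7=12, EF_Task 8=25, EF_Task 9=24) = 25; EF_Task 10 = 25+4 = 29
Expected project duration μ = 29 weeks. Critical path: Task 2 → Task 5 → Task 8 → Task 10.

Variance along critical path = 1.778 + 0.444 + 1.778 + 0.111 = 4.111; σ = √4.111 = 2.028 weeks.
Z = (26 − 29) / 2.028 = -1.480
P(T ≤ 26) = Φ(-1.480) ≈ 0.069

0.069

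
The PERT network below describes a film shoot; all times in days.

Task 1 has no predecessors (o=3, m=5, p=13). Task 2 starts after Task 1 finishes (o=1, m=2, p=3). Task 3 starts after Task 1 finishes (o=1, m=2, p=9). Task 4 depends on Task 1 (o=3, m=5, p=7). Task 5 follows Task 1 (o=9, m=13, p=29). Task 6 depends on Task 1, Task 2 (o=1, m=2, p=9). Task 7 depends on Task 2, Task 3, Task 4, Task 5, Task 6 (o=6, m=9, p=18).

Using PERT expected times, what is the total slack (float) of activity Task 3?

te_Task 1 = (3 + 4·5 + 13)/6 = 36/6 = 6
te_Task 2 = (1 + 4·2 + 3)/6 = 12/6 = 2
te_Task 3 = (1 + 4·2 + 9)/6 = 18/6 = 3
te_Task 4 = (3 + 4·5 + 7)/6 = 30/6 = 5
te_Task 5 = (9 + 4·13 + 29)/6 = 90/6 = 15
te_Task 6 = (1 + 4·2 + 9)/6 = 18/6 = 3
te_Task 7 = (6 + 4·9 + 18)/6 = 60/6 = 10

Forward pass:
ES_Task 1 = 0; EF_Task 1 = 6
ES_Task 2 = 6; EF_Task 2 = 6+2 = 8
ES_Task 3 = 6; EF_Task 3 = 6+3 = 9
ES_Task 4 = 6; EF_Task 4 = 6+5 = 11
ES_Task 5 = 6; EF_Task 5 = 6+15 = 21
ES_Task 6 = max(EF_Task 1=6, EF_Task 2=8) = 8; EF_Task 6 = 8+3 = 11
ES_Task 7 = max(EF_Task 2=8, EF_Task 3=9, EF_Task 4=11, EF_Task 5=21, EF_Task 6=11) = 21; EF_Task 7 = 21+10 = 31
Expected project duration μ = 31 days. Critical path: Task 1 → Task 5 → Task 7.

Backward pass:
LF_Task 7 = 31; LS_Task 7 = 31−10 = 21
LF_Task 6 = LS_Task 7 = 21; LS_Task 6 = 21−3 = 18
LF_Task 5 = LS_Task 7 = 21; LS_Task 5 = 21−15 = 6
LF_Task 4 = LS_Task 7 = 21; LS_Task 4 = 21−5 = 16
LF_Task 3 = LS_Task 7 = 21; LS_Task 3 = 21−3 = 18
LF_Task 2 = min(LS_Task 6=18, LS_Task 7=21) = 18; LS_Task 2 = 18−2 = 16
LF_Task 1 = min(LS_Task 2=16, LS_Task 3=18, LS_Task 4=16, LS_Task 5=6, LS_Task 6=18) = 6; LS_Task 1 = 6−6 = 0
Slack_Task 3 = LS_Task 3 − ES_Task 3 = 18 − 6 = 12

12 days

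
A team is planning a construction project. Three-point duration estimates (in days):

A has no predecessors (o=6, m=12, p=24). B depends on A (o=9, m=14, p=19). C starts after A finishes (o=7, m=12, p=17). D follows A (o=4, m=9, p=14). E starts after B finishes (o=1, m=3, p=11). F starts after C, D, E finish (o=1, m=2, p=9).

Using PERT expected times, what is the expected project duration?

34 days

te_A = (6 + 4·12 + 24)/6 = 78/6 = 13
te_B = (9 + 4·14 + 19)/6 = 84/6 = 14
te_C = (7 + 4·12 + 17)/6 = 72/6 = 12
te_D = (4 + 4·9 + 14)/6 = 54/6 = 9
te_E = (1 + 4·3 + 11)/6 = 24/6 = 4
te_F = (1 + 4·2 + 9)/6 = 18/6 = 3

Forward pass:
ES_A = 0; EF_A = 13
ES_B = 13; EF_B = 13+14 = 27
ES_C = 13; EF_C = 13+12 = 25
ES_D = 13; EF_D = 13+9 = 22
ES_E = 27; EF_E = 27+4 = 31
ES_F = max(EF_C=25, EF_D=22, EF_E=31) = 31; EF_F = 31+3 = 34
Expected project duration μ = 34 days. Critical path: A → B → E → F.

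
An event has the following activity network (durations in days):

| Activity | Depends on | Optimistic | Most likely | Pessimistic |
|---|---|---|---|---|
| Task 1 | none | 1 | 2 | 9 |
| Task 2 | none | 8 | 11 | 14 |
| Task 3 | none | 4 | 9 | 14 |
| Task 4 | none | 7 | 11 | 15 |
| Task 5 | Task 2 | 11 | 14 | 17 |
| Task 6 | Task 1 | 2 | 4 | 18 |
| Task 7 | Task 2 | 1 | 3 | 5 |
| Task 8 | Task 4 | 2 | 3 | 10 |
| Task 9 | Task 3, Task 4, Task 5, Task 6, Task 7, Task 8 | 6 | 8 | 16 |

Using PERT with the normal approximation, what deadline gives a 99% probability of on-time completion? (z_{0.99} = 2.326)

te_Task 1 = (1 + 4·2 + 9)/6 = 18/6 = 3; σ²_Task 1 = ((9−1)/6)² = 1.778
te_Task 2 = (8 + 4·11 + 14)/6 = 66/6 = 11; σ²_Task 2 = ((14−8)/6)² = 1.000
te_Task 3 = (4 + 4·9 + 14)/6 = 54/6 = 9; σ²_Task 3 = ((14−4)/6)² = 2.778
te_Task 4 = (7 + 4·11 + 15)/6 = 66/6 = 11; σ²_Task 4 = ((15−7)/6)² = 1.778
te_Task 5 = (11 + 4·14 + 17)/6 = 84/6 = 14; σ²_Task 5 = ((17−11)/6)² = 1.000
te_Task 6 = (2 + 4·4 + 18)/6 = 36/6 = 6; σ²_Task 6 = ((18−2)/6)² = 7.111
te_Task 7 = (1 + 4·3 + 5)/6 = 18/6 = 3; σ²_Task 7 = ((5−1)/6)² = 0.444
te_Task 8 = (2 + 4·3 + 10)/6 = 24/6 = 4; σ²_Task 8 = ((10−2)/6)² = 1.778
te_Task 9 = (6 + 4·8 + 16)/6 = 54/6 = 9; σ²_Task 9 = ((16−6)/6)² = 2.778

Forward pass:
ES_Task 1 = 0; EF_Task 1 = 3
ES_Task 2 = 0; EF_Task 2 = 11
ES_Task 3 = 0; EF_Task 3 = 9
ES_Task 4 = 0; EF_Task 4 = 11
ES_Task 5 = 11; EF_Task 5 = 11+14 = 25
ES_Task 6 = 3; EF_Task 6 = 3+6 = 9
ES_Task 7 = 11; EF_Task 7 = 11+3 = 14
ES_Task 8 = 11; EF_Task 8 = 11+4 = 15
ES_Task 9 = max(EF_Task 3=9, EF_Task 4=11, EF_Task 5=25, EF_Task 6=9, EF_Task 7=14, EF_Task 8=15) = 25; EF_Task 9 = 25+9 = 34
Expected project duration μ = 34 days. Critical path: Task 2 → Task 5 → Task 9.

Variance along critical path = 1.000 + 1.000 + 2.778 = 4.778; σ = 2.186 days.
D = μ + z·σ = 34 + 2.326·2.186 = 39.1 days

39.1 days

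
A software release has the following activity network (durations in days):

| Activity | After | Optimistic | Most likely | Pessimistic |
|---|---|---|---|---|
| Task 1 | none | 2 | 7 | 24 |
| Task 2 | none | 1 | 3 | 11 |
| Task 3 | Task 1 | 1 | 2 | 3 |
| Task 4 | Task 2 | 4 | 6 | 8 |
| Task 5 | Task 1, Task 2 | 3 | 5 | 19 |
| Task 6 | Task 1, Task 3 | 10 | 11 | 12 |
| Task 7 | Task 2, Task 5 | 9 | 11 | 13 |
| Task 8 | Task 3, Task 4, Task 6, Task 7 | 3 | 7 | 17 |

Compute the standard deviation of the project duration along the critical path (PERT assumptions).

te_Task 1 = (2 + 4·7 + 24)/6 = 54/6 = 9; σ²_Task 1 = ((24−2)/6)² = 13.444
te_Task 2 = (1 + 4·3 + 11)/6 = 24/6 = 4; σ²_Task 2 = ((11−1)/6)² = 2.778
te_Task 3 = (1 + 4·2 + 3)/6 = 12/6 = 2; σ²_Task 3 = ((3−1)/6)² = 0.111
te_Task 4 = (4 + 4·6 + 8)/6 = 36/6 = 6; σ²_Task 4 = ((8−4)/6)² = 0.444
te_Task 5 = (3 + 4·5 + 19)/6 = 42/6 = 7; σ²_Task 5 = ((19−3)/6)² = 7.111
te_Task 6 = (10 + 4·11 + 12)/6 = 66/6 = 11; σ²_Task 6 = ((12−10)/6)² = 0.111
te_Task 7 = (9 + 4·11 + 13)/6 = 66/6 = 11; σ²_Task 7 = ((13−9)/6)² = 0.444
te_Task 8 = (3 + 4·7 + 17)/6 = 48/6 = 8; σ²_Task 8 = ((17−3)/6)² = 5.444

Forward pass:
ES_Task 1 = 0; EF_Task 1 = 9
ES_Task 2 = 0; EF_Task 2 = 4
ES_Task 3 = 9; EF_Task 3 = 9+2 = 11
ES_Task 4 = 4; EF_Task 4 = 4+6 = 10
ES_Task 5 = max(EF_Task 1=9, EF_Task 2=4) = 9; EF_Task 5 = 9+7 = 16
ES_Task 6 = max(EF_Task 1=9, EF_Task 3=11) = 11; EF_Task 6 = 11+11 = 22
ES_Task 7 = max(EF_Task 2=4, EF_Task 5=16) = 16; EF_Task 7 = 16+11 = 27
ES_Task 8 = max(EF_Task 3=11, EF_Task 4=10, EF_Task 6=22, EF_Task 7=27) = 27; EF_Task 8 = 27+8 = 35
Expected project duration μ = 35 days. Critical path: Task 1 → Task 5 → Task 7 → Task 8.

Variance along critical path = 13.444 + 7.111 + 0.444 + 5.444 = 26.444
σ = √26.444 = 5.142 days

5.14 days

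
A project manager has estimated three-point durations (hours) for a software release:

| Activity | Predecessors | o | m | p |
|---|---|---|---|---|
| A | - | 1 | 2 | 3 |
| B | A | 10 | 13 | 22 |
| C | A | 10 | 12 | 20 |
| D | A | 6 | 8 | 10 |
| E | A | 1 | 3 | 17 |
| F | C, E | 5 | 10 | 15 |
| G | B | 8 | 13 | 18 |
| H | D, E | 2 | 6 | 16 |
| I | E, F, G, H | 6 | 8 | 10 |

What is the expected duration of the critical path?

te_A = (1 + 4·2 + 3)/6 = 12/6 = 2
te_B = (10 + 4·13 + 22)/6 = 84/6 = 14
te_C = (10 + 4·12 + 20)/6 = 78/6 = 13
te_D = (6 + 4·8 + 10)/6 = 48/6 = 8
te_E = (1 + 4·3 + 17)/6 = 30/6 = 5
te_F = (5 + 4·10 + 15)/6 = 60/6 = 10
te_G = (8 + 4·13 + 18)/6 = 78/6 = 13
te_H = (2 + 4·6 + 16)/6 = 42/6 = 7
te_I = (6 + 4·8 + 10)/6 = 48/6 = 8

Forward pass:
ES_A = 0; EF_A = 2
ES_B = 2; EF_B = 2+14 = 16
ES_C = 2; EF_C = 2+13 = 15
ES_D = 2; EF_D = 2+8 = 10
ES_E = 2; EF_E = 2+5 = 7
ES_F = max(EF_C=15, EF_E=7) = 15; EF_F = 15+10 = 25
ES_G = 16; EF_G = 16+13 = 29
ES_H = max(EF_D=10, EF_E=7) = 10; EF_H = 10+7 = 17
ES_I = max(EF_E=7, EF_F=25, EF_G=29, EF_H=17) = 29; EF_I = 29+8 = 37
Expected project duration μ = 37 hours. Critical path: A → B → G → I.

37 hours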